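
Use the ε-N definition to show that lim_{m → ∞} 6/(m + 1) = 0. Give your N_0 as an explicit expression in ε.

Suppose ε > 0. For m ≥ 1, |6/(m + 1) − 0| = 6/(m + 1) ≤ 6/m.
We need 6/m < ε, i.e. m > 6/ε.
Take N_0 = 6/ε. If m > N_0 then |6/(m + 1)| ≤ 6/m < ε.

N_0 = 6/ε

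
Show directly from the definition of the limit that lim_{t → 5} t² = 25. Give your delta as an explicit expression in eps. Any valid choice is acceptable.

delta = min(2, eps/12)

Let eps > 0. We seek delta > 0 with 0 < |t − 5| < delta ⇒ |t² − 25| < eps.
Factor: t² − 25 = (t − 5)(t + 5), so |t² − 25| = |t − 5|·|t + 5|.
Restrict delta ≤ 2. Then |t − 5| < 2 gives |t| < 7, so by the triangle inequality |t + 5| ≤ 7 + 5 = 12.
Hence |t² − 25| ≤ 12|t − 5|, which is < eps once |t − 5| < eps/12.
Take delta = min(2, eps/12). If 0 < |t − 5| < delta then both bounds hold and |t² − 25| ≤ 12|t − 5| < 12·(eps/12) = eps.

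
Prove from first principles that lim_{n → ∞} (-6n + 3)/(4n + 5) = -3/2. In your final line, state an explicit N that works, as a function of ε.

N = (21/8)/ε

Fix ε > 0. For n ≥ 1, |(-6n + 3)/(4n + 5) + 3/2| = |42|/(4(4n + 5)) = 42/(4(4n + 5)).
Since 4n + 5 ≥ 4n for n ≥ 1, this is ≤ 42/(4·4n) = (21/8)/n.
So |(-6n + 3)/(4n + 5) + 3/2| < ε whenever n > (21/8)/ε.
Take N = (21/8)/ε. If n > N then |(-6n + 3)/(4n + 5) + 3/2| ≤ (21/8)/n < ε.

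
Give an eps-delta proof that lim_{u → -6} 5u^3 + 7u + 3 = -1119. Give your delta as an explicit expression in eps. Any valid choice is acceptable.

delta = min(1, eps/642)

Suppose eps > 0. We want delta > 0 such that 0 < |u + 6| < delta implies |(5u^3 + 7u + 3) + 1119| < eps.
(5u^3 + 7u + 3) + 1119 = 5u^3 + 7u + 1122 = (u + 6)(5u^2 - 30u + 187).
So |(5u^3 + 7u + 3) + 1119| = |u + 6|·|5u^2 - 30u + 187|.
Require delta ≤ 1. Then |u + 6| < 1 gives |u| < 7, and by the triangle inequality |5u^2 - 30u + 187| ≤ 5·7^2 + 30·7 + 187 = 642.
Hence |(5u^3 + 7u + 3) + 1119| ≤ 642|u + 6| < eps provided |u + 6| < eps/642.
Choosing delta = min(1, eps/642) ensures both conditions, hence |(5u^3 + 7u + 3) + 1119| < eps.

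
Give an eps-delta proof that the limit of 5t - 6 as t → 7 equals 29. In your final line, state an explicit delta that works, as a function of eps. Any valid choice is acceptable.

delta = eps/5

Suppose eps > 0. We need delta > 0 so that 0 < |t − 7| < delta implies |(5t - 6) − 29| < eps.
Since (5t - 6) − 29 = 5(t − 7), we have |(5t - 6) − 29| = 5|t − 7|.
Thus it suffices that |t − 7| < eps/5.
Choosing delta = eps/5 gives |(5t - 6) − 29| = 5|t − 7| < eps whenever |t − 7| < delta.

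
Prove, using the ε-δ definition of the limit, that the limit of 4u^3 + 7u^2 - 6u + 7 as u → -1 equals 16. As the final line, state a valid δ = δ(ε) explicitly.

Suppose ε > 0. We want δ > 0 such that 0 < |u + 1| < δ implies |(4u^3 + 7u^2 - 6u + 7) − 16| < ε.
(4u^3 + 7u^2 - 6u + 7) − 16 = 4u^3 + 7u^2 - 6u - 9 = (u + 1)(4u^2 + 3u - 9).
So |(4u^3 + 7u^2 - 6u + 7) − 16| = |u + 1|·|4u^2 + 3u - 9|.
Assume first that |u + 1| < 2, so |u| < 3. Then |4u^2 + 3u - 9| ≤ 4·3^2 + 3·3 + 9 = 54.
Hence |(4u^3 + 7u^2 - 6u + 7) − 16| ≤ 54|u + 1| < ε provided |u + 1| < ε/54.
Choosing δ = min(2, ε/54) ensures both conditions, hence |(4u^3 + 7u^2 - 6u + 7) − 16| < ε.

δ = min(2, ε/54)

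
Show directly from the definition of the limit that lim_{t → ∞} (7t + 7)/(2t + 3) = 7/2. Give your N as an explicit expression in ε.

Suppose ε > 0. We seek N > 0 such that t > N implies |(7t + 7)/(2t + 3) − (7/2)| < ε.
(7t + 7)/(2t + 3) − (7/2) = (2(7t + 7) − 7(2t + 3)) / (2(2t + 3)) = -7/(2(2t + 3)).
For t > 0 we have 2t + 3 > 2t, so |(7t + 7)/(2t + 3) − (7/2)| = 7/(2(2t + 3)) < 7/(2·2t) = (7/4)/t.
Thus |(7t + 7)/(2t + 3) − (7/2)| < ε whenever t > (7/4)/ε.
Take N = (7/4)/ε. If t > N then |(7t + 7)/(2t + 3) − (7/2)| < (7/4)/t < ε.

N = (7/4)/ε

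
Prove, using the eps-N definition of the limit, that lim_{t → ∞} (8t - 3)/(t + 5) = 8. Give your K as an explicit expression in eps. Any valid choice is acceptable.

Suppose eps > 0. We seek K > 0 such that t > K implies |(8t - 3)/(t + 5) − 8| < eps.
(8t - 3)/(t + 5) − 8 = ((8t - 3) − 8(t + 5)) / ((t + 5)) = -43/((t + 5)).
For t > 0 we have t + 5 > t, so |(8t - 3)/(t + 5) − 8| = 43/((t + 5)) < 43/(t) = 43/t.
Thus |(8t - 3)/(t + 5) − 8| < eps whenever t > 43/eps.
Take K = 43/eps. If t > K then |(8t - 3)/(t + 5) − 8| < 43/t < eps.

K = 43/eps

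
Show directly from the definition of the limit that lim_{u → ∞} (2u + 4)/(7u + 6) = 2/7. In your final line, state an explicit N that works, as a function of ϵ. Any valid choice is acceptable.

Let ϵ > 0 be given. We seek N > 0 such that u > N implies |(2u + 4)/(7u + 6) − (2/7)| < ϵ.
(2u + 4)/(7u + 6) − (2/7) = (7(2u + 4) − 2(7u + 6)) / (7(7u + 6)) = 16/(7(7u + 6)).
For u > 0 we have 7u + 6 > 7u, so |(2u + 4)/(7u + 6) − (2/7)| = 16/(7(7u + 6)) < 16/(7·7u) = (16/49)/u.
Thus |(2u + 4)/(7u + 6) − (2/7)| < ϵ whenever u > (16/49)/ϵ.
Take N = (16/49)/ϵ. If u > N then |(2u + 4)/(7u + 6) − (2/7)| < (16/49)/u < ϵ.

N = (16/49)/ϵ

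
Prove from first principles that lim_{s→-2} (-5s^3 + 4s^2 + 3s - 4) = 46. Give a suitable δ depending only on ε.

Let ε > 0 be given. We want δ > 0 such that 0 < |s + 2| < δ implies |(-5s^3 + 4s^2 + 3s - 4) − 46| < ε.
(-5s^3 + 4s^2 + 3s - 4) − 46 = -5s^3 + 4s^2 + 3s - 50 = (s + 2)(-5s^2 + 14s - 25).
So |(-5s^3 + 4s^2 + 3s - 4) − 46| = |s + 2|·|-5s^2 + 14s - 25|.
Require δ ≤ 1. Then |s + 2| < 1 gives |s| < 3, and by the triangle inequality |-5s^2 + 14s - 25| ≤ 5·3^2 + 14·3 + 25 = 112.
Hence |(-5s^3 + 4s^2 + 3s - 4) − 46| ≤ 112|s + 2| < ε provided |s + 2| < ε/112.
Choosing δ = min(1, ε/112) ensures both conditions, hence |(-5s^3 + 4s^2 + 3s - 4) − 46| < ε.

δ = min(1, ε/112)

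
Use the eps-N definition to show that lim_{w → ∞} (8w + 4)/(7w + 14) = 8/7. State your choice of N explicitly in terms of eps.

N = (12/7)/eps

Suppose eps > 0. We seek N > 0 such that w > N implies |(8w + 4)/(7w + 14) − (8/7)| < eps.
(8w + 4)/(7w + 14) − (8/7) = (7(8w + 4) − 8(7w + 14)) / (7(7w + 14)) = -84/(7(7w + 14)).
For w > 0 we have 7w + 14 > 7w, so |(8w + 4)/(7w + 14) − (8/7)| = 84/(7(7w + 14)) < 84/(7·7w) = (12/7)/w.
Thus |(8w + 4)/(7w + 14) − (8/7)| < eps whenever w > (12/7)/eps.
Take N = (12/7)/eps. If w > N then |(8w + 4)/(7w + 14) − (8/7)| < (12/7)/w < eps.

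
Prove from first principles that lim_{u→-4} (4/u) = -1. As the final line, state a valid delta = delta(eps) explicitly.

delta = min(2, 2eps)

Let eps > 0. We seek delta > 0 such that 0 < |u + 4| < delta implies |4/u + 1| < eps.
|4/u + 1| = 4·|-4 − u|/(4·|u|) = 4|u + 4|/(4|u|).
Restrict delta ≤ 2. Then |u + 4| < 2 gives |u| > 2, so 4|u| > 8.
Then |4/u + 1| < 4|u + 4|/8, which is < eps when |u + 4| < 2eps.
Take delta = min(2, 2eps). Then 0 < |u + 4| < delta gives both |u + 4| < 2 and |u + 4| < 2eps, so |4/u + 1| < eps.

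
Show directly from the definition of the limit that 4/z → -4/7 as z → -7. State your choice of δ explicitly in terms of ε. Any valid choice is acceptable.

δ = min(7/2, (49/8)ε)

Suppose ε > 0. We seek δ > 0 such that 0 < |z + 7| < δ implies |4/z + 4/7| < ε.
|4/z + 4/7| = 4·|-7 − z|/(7·|z|) = 4|z + 7|/(7|z|).
Require δ ≤ 7/2 so that |z| > 7 − 7/2 = 7/2, hence 7|z| > 49/2.
Then |4/z + 4/7| < 4|z + 7|/(49/2), which is < ε when |z + 7| < (49/8)ε.
Take δ = min(7/2, (49/8)ε). Then 0 < |z + 7| < δ gives both |z + 7| < 7/2 and |z + 7| < (49/8)ε, so |4/z + 4/7| < ε.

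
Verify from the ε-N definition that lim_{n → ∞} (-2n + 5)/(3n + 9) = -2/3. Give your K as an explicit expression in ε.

K = (11/3)/ε

Let ε > 0. For n ≥ 1, |(-2n + 5)/(3n + 9) + 2/3| = |33|/(3(3n + 9)) = 33/(3(3n + 9)).
Since 3n + 9 ≥ 3n for n ≥ 1, this is ≤ 33/(3·3n) = (11/3)/n.
So |(-2n + 5)/(3n + 9) + 2/3| < ε whenever n > (11/3)/ε.
Take K = (11/3)/ε. If n > K then |(-2n + 5)/(3n + 9) + 2/3| ≤ (11/3)/n < ε.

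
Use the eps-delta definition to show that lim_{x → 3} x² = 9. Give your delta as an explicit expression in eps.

Fix eps > 0. We seek delta > 0 with 0 < |x − 3| < delta ⇒ |x² − 9| < eps.
Factor: x² − 9 = (x − 3)(x + 3), so |x² − 9| = |x − 3|·|x + 3|.
Restrict delta ≤ 1. Then |x − 3| < 1 gives |x| < 4, so by the triangle inequality |x + 3| ≤ 4 + 3 = 7.
Hence |x² − 9| ≤ 7|x − 3|, which is < eps once |x − 3| < eps/7.
Take delta = min(1, eps/7). If 0 < |x − 3| < delta then both bounds hold and |x² − 9| ≤ 7|x − 3| < 7·(eps/7) = eps.

delta = min(1, eps/7)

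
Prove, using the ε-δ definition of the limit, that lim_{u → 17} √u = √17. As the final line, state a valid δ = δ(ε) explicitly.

δ = min(17, √17·ε)

Fix ε > 0. We want δ > 0 such that 0 < |u − 17| < δ implies |√u − √17| < ε.
Rationalise: √u − √17 = (u − 17)/(√u + √17), so |√u − √17| = |u − 17|/(√u + √17).
Restrict δ ≤ 17 so that |u − 17| < 17 forces u > 0, and then √u + √17 > √17.
Hence |√u − √17| < |u − 17|/√17, which is < ε once |u − 17| < √17·ε.
Take δ = min(17, √17·ε). If 0 < |u − 17| < δ then u > 0 and |√u − √17| < |u − 17|/√17 < ε.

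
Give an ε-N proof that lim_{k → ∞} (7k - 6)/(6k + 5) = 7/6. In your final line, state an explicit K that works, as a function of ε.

K = (71/36)/ε

Let ε > 0. For k ≥ 1, |(7k - 6)/(6k + 5) − (7/6)| = |-71|/(6(6k + 5)) = 71/(6(6k + 5)).
Since 6k + 5 ≥ 6k for k ≥ 1, this is ≤ 71/(6·6k) = (71/36)/k.
So |(7k - 6)/(6k + 5) − (7/6)| < ε whenever k > (71/36)/ε.
Take K = (71/36)/ε. If k > K then |(7k - 6)/(6k + 5) − (7/6)| ≤ (71/36)/k < ε.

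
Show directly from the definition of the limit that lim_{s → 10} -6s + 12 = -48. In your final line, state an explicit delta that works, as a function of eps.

delta = eps/6

Fix eps > 0. We need delta > 0 so that 0 < |s − 10| < delta implies |(-6s + 12) + 48| < eps.
|(-6s + 12) + 48| = |-6s + 60| = 6|s − 10|.
Thus it suffices that |s − 10| < eps/6.
Choosing delta = eps/6 gives |(-6s + 12) + 48| = 6|s − 10| < eps whenever |s − 10| < delta.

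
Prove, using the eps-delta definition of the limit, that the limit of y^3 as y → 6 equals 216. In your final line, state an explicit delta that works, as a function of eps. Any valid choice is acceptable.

delta = min(1, eps/127)

Suppose eps > 0. We seek delta > 0 with 0 < |y − 6| < delta ⇒ |y^3 − 216| < eps.
Factor: y^3 − 216 = (y − 6)(y^2 + 6y + 36), so |y^3 − 216| = |y − 6|·|y^2 + 6y + 36|.
Impose delta ≤ 1 so that |y| < 7; then |y^2 + 6y + 36| ≤ 127.
Hence |y^3 − 216| ≤ 127|y − 6|, which is < eps once |y − 6| < eps/127.
Take delta = min(1, eps/127). If 0 < |y − 6| < delta then both bounds hold and |y^3 − 216| ≤ 127|y − 6| < 127·(eps/127) = eps.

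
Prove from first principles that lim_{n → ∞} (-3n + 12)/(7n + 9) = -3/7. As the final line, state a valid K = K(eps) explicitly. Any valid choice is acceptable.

K = (111/49)/eps

Let eps > 0. For n ≥ 1, |(-3n + 12)/(7n + 9) + 3/7| = |111|/(7(7n + 9)) = 111/(7(7n + 9)).
Since 7n + 9 ≥ 7n for n ≥ 1, this is ≤ 111/(7·7n) = (111/49)/n.
So |(-3n + 12)/(7n + 9) + 3/7| < eps whenever n > (111/49)/eps.
Take K = (111/49)/eps. If n > K then |(-3n + 12)/(7n + 9) + 3/7| ≤ (111/49)/n < eps.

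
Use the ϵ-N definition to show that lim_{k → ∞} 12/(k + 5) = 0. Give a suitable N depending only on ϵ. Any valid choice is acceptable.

N = 12/ϵ

Fix ϵ > 0. For k ≥ 1, |12/(k + 5) − 0| = 12/(k + 5) ≤ 12/k.
We need 12/k < ϵ, i.e. k > 12/ϵ.
Take N = 12/ϵ. If k > N then |12/(k + 5)| ≤ 12/k < ϵ.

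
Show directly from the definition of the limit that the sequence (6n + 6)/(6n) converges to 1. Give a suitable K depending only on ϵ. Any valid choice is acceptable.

Let ϵ > 0 be given. For n ≥ 1, |(6n + 6)/(6n) − 1| = |36|/(6(6n)) = 36/(6(6n)).
Since 6n ≥ 6n for n ≥ 1, this is ≤ 36/(6·6n) = 1/n.
So |(6n + 6)/(6n) − 1| < ϵ whenever n > 1/ϵ.
Take K = 1/ϵ. If n > K then |(6n + 6)/(6n) − 1| ≤ 1/n < ϵ.

K = 1/ϵ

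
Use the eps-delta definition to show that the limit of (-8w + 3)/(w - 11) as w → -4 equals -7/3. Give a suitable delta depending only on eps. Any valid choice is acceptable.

delta = min(15/2, (45/34)eps)

Fix eps > 0. We want delta > 0 with 0 < |w + 4| < delta ⇒ |(-8w + 3)/(w - 11) + 7/3| < eps.
Combining over a common denominator, (-8w + 3)/(w - 11) + 7/3 = [(-8w + 3)·(-15) − 35·(w - 11)] / [(-15)·(w - 11)] = 85(w + 4) / ((-15)(w - 11)).
So |(-8w + 3)/(w - 11) + 7/3| = 85|w + 4| / (15·|w − 11|).
Require delta ≤ 15/2, so |w − 11| ≥ |-15| − |w + 4| > 15 − 15/2 = 15/2.
Hence |(-8w + 3)/(w - 11) + 7/3| < 85|w + 4|/(15·(15/2)) = (34/45)|w + 4|, which is < eps once |w + 4| < (45/34)eps.
Take delta = min(15/2, (45/34)eps). Then 0 < |w + 4| < delta forces both bounds, so |(-8w + 3)/(w - 11) + 7/3| < eps.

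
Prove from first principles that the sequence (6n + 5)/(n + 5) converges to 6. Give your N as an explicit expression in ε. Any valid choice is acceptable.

N = 25/ε

Suppose ε > 0. For n ≥ 1, |(6n + 5)/(n + 5) − 6| = |-25|/((n + 5)) = 25/((n + 5)).
Since n + 5 ≥ n for n ≥ 1, this is ≤ 25/(n) = 25/n.
So |(6n + 5)/(n + 5) − 6| < ε whenever n > 25/ε.
Take N = 25/ε. If n > N then |(6n + 5)/(n + 5) − 6| ≤ 25/n < ε.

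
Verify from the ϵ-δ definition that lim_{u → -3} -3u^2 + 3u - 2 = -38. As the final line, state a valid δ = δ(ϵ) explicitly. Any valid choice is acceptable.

Let ϵ > 0 be given. We want δ > 0 such that 0 < |u + 3| < δ implies |(-3u^2 + 3u - 2) + 38| < ϵ.
(-3u^2 + 3u - 2) + 38 = -3u^2 + 3u + 36 = (u + 3)(-3u + 12).
So |(-3u^2 + 3u - 2) + 38| = |u + 3|·|-3u + 12|.
Assume first that |u + 3| < 1, so |u| < 4. Then |-3u + 12| ≤ 3·4 + 12 = 24.
Hence |(-3u^2 + 3u - 2) + 38| ≤ 24|u + 3| < ϵ provided |u + 3| < ϵ/24.
Choosing δ = min(1, ϵ/24) ensures both conditions, hence |(-3u^2 + 3u - 2) + 38| < ϵ.

δ = min(1, ϵ/24)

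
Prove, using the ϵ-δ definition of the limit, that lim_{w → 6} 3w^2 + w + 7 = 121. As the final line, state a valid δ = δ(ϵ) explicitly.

Fix ϵ > 0. We want δ > 0 such that 0 < |w − 6| < δ implies |(3w^2 + w + 7) − 121| < ϵ.
(3w^2 + w + 7) − 121 = 3w^2 + w - 114 = (w − 6)(3w + 19).
So |(3w^2 + w + 7) − 121| = |w − 6|·|3w + 19|.
Assume first that |w − 6| < 2, so |w| < 8. Then |3w + 19| ≤ 3·8 + 19 = 43.
Hence |(3w^2 + w + 7) − 121| ≤ 43|w − 6| < ϵ provided |w − 6| < ϵ/43.
Choosing δ = min(2, ϵ/43) ensures both conditions, hence |(3w^2 + w + 7) − 121| < ϵ.

δ = min(2, ϵ/43)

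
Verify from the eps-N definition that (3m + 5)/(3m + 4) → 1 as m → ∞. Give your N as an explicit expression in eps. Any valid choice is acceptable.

N = (1/3)/eps

Let eps > 0. For m ≥ 1, |(3m + 5)/(3m + 4) − 1| = |3|/(3(3m + 4)) = 3/(3(3m + 4)).
Since 3m + 4 ≥ 3m for m ≥ 1, this is ≤ 3/(3·3m) = (1/3)/m.
So |(3m + 5)/(3m + 4) − 1| < eps whenever m > (1/3)/eps.
Take N = (1/3)/eps. If m > N then |(3m + 5)/(3m + 4) − 1| ≤ (1/3)/m < eps.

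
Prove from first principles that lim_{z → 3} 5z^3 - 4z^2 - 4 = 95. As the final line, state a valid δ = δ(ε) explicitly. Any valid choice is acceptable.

δ = min(2, ε/213)

Fix ε > 0. We want δ > 0 such that 0 < |z − 3| < δ implies |(5z^3 - 4z^2 - 4) − 95| < ε.
(5z^3 - 4z^2 - 4) − 95 = 5z^3 - 4z^2 - 99 = (z − 3)(5z^2 + 11z + 33).
So |(5z^3 - 4z^2 - 4) − 95| = |z − 3|·|5z^2 + 11z + 33|.
Require δ ≤ 2. Then |z − 3| < 2 gives |z| < 5, and by the triangle inequality |5z^2 + 11z + 33| ≤ 5·5^2 + 11·5 + 33 = 213.
Hence |(5z^3 - 4z^2 - 4) − 95| ≤ 213|z − 3| < ε provided |z − 3| < ε/213.
Choosing δ = min(2, ε/213) ensures both conditions, hence |(5z^3 - 4z^2 - 4) − 95| < ε.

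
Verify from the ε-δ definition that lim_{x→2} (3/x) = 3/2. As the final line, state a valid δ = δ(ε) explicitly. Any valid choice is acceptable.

δ = min(1, (2/3)ε)

Fix ε > 0. We seek δ > 0 such that 0 < |x − 2| < δ implies |3/x − (3/2)| < ε.
|3/x − (3/2)| = 3·|2 − x|/(2·|x|) = 3|x − 2|/(2|x|).
Require δ ≤ 1 so that |x| > 2 − 1 = 1, hence 2|x| > 2.
Then |3/x − (3/2)| < 3|x − 2|/2, which is < ε when |x − 2| < (2/3)ε.
Take δ = min(1, (2/3)ε). Then 0 < |x − 2| < δ gives both |x − 2| < 1 and |x − 2| < (2/3)ε, so |3/x − (3/2)| < ε.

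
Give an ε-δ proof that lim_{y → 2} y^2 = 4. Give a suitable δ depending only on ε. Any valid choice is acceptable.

Fix ε > 0. We seek δ > 0 with 0 < |y − 2| < δ ⇒ |y^2 − 4| < ε.
Factor: y^2 − 4 = (y − 2)(y + 2), so |y^2 − 4| = |y − 2|·|y + 2|.
Restrict δ ≤ 1. Then |y − 2| < 1 gives |y| < 3, so by the triangle inequality |y + 2| ≤ 3 + 2 = 5.
Hence |y^2 − 4| ≤ 5|y − 2|, which is < ε once |y − 2| < ε/5.
Take δ = min(1, ε/5). If 0 < |y − 2| < δ then both bounds hold and |y^2 − 4| ≤ 5|y − 2| < 5·(ε/5) = ε.

δ = min(1, ε/5)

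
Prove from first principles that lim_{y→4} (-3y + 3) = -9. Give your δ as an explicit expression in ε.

Let ε > 0. We need δ > 0 so that 0 < |y − 4| < δ implies |(-3y + 3) + 9| < ε.
|(-3y + 3) + 9| = |-3y + 12| = 3|y − 4|.
So 3|y − 4| < ε exactly when |y − 4| < ε/3.
Take δ = ε/3. If 0 < |y − 4| < δ then |(-3y + 3) + 9| = 3|y − 4| < 3·(ε/3) = ε.

δ = ε/3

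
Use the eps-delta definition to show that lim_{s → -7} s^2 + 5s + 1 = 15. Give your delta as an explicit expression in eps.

delta = min(2, eps/11)

Let eps > 0 be given. We want delta > 0 such that 0 < |s + 7| < delta implies |(s^2 + 5s + 1) − 15| < eps.
(s^2 + 5s + 1) − 15 = s^2 + 5s - 14 = (s + 7)(s - 2).
So |(s^2 + 5s + 1) − 15| = |s + 7|·|s - 2|.
Require delta ≤ 2. Then |s + 7| < 2 gives |s| < 9, and by the triangle inequality |s - 2| ≤ 9 + 2 = 11.
Hence |(s^2 + 5s + 1) − 15| ≤ 11|s + 7| < eps provided |s + 7| < eps/11.
Choosing delta = min(2, eps/11) ensures both conditions, hence |(s^2 + 5s + 1) − 15| < eps.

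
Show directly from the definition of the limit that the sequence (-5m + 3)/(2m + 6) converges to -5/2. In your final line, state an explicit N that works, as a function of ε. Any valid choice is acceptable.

Fix ε > 0. For m ≥ 1, |(-5m + 3)/(2m + 6) + 5/2| = |36|/(2(2m + 6)) = 36/(2(2m + 6)).
Since 2m + 6 ≥ 2m for m ≥ 1, this is ≤ 36/(2·2m) = 9/m.
So |(-5m + 3)/(2m + 6) + 5/2| < ε whenever m > 9/ε.
Take N = 9/ε. If m > N then |(-5m + 3)/(2m + 6) + 5/2| ≤ 9/m < ε.

N = 9/ε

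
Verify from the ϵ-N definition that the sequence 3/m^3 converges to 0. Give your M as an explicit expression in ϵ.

Let ϵ > 0. For m ≥ 1, |3/m^3 − 0| = 3/m^3.
3/m^3 < ϵ ⇔ m^3 > 3/ϵ ⇔ m > (3/ϵ)^{1/3}.
Take M = (3/ϵ)^{1/3}. Then m > M implies 3/m^3 < ϵ.

M = (3/ϵ)^{1/3}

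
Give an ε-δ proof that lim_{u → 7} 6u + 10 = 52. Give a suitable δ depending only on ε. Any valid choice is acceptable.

Fix ε > 0. We need δ > 0 so that 0 < |u − 7| < δ implies |(6u + 10) − 52| < ε.
Since (6u + 10) − 52 = 6(u − 7), we have |(6u + 10) − 52| = 6|u − 7|.
So 6|u − 7| < ε exactly when |u − 7| < ε/6.
Take δ = ε/6. If 0 < |u − 7| < δ then |(6u + 10) − 52| = 6|u − 7| < 6·(ε/6) = ε.

δ = ε/6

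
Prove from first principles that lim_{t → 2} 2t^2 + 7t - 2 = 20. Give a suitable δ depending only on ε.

δ = min(1, ε/17)

Suppose ε > 0. We want δ > 0 such that 0 < |t − 2| < δ implies |(2t^2 + 7t - 2) − 20| < ε.
(2t^2 + 7t - 2) − 20 = 2t^2 + 7t - 22 = (t − 2)(2t + 11).
So |(2t^2 + 7t - 2) − 20| = |t − 2|·|2t + 11|.
Require δ ≤ 1. Then |t − 2| < 1 gives |t| < 3, and by the triangle inequality |2t + 11| ≤ 2·3 + 11 = 17.
Hence |(2t^2 + 7t - 2) − 20| ≤ 17|t − 2| < ε provided |t − 2| < ε/17.
Choosing δ = min(1, ε/17) ensures both conditions, hence |(2t^2 + 7t - 2) − 20| < ε.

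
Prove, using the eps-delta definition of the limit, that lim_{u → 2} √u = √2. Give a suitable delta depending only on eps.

Let eps > 0 be given. We want delta > 0 such that 0 < |u − 2| < delta implies |√u − √2| < eps.
Rationalise: √u − √2 = (u − 2)/(√u + √2), so |√u − √2| = |u − 2|/(√u + √2).
Restrict delta ≤ 2 so that |u − 2| < 2 forces u > 0, and then √u + √2 > √2.
Hence |√u − √2| < |u − 2|/√2, which is < eps once |u − 2| < √2·eps.
Take delta = min(2, √2·eps). If 0 < |u − 2| < delta then u > 0 and |√u − √2| < |u − 2|/√2 < eps.

delta = min(2, √2·eps)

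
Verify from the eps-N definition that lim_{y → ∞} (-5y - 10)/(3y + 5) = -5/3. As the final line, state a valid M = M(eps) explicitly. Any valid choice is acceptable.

Let eps > 0. We seek M > 0 such that y > M implies |(-5y - 10)/(3y + 5) + 5/3| < eps.
(-5y - 10)/(3y + 5) + 5/3 = (3(-5y - 10) − (-5)(3y + 5)) / (3(3y + 5)) = -5/(3(3y + 5)).
For y > 0 we have 3y + 5 > 3y, so |(-5y - 10)/(3y + 5) + 5/3| = 5/(3(3y + 5)) < 5/(3·3y) = (5/9)/y.
Thus |(-5y - 10)/(3y + 5) + 5/3| < eps whenever y > (5/9)/eps.
Take M = (5/9)/eps. If y > M then |(-5y - 10)/(3y + 5) + 5/3| < (5/9)/y < eps.

M = (5/9)/eps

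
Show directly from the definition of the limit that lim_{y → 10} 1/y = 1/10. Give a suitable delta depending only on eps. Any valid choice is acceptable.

Let eps > 0. We seek delta > 0 such that 0 < |y − 10| < delta implies |1/y − (1/10)| < eps.
|1/y − (1/10)| = |10 − y|/(10·|y|) = |y − 10|/(10|y|).
Require delta ≤ 5 so that |y| > 10 − 5 = 5, hence 10|y| > 50.
Then |1/y − (1/10)| < |y − 10|/50, which is < eps when |y − 10| < 50eps.
Take delta = min(5, 50eps). Then 0 < |y − 10| < delta gives both |y − 10| < 5 and |y − 10| < 50eps, so |1/y − (1/10)| < eps.

delta = min(5, 50eps)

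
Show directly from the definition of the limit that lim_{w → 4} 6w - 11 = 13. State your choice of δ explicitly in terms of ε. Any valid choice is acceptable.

δ = ε/6

Let ε > 0 be given. We need δ > 0 so that 0 < |w − 4| < δ implies |(6w - 11) − 13| < ε.
Since (6w - 11) − 13 = 6(w − 4), we have |(6w - 11) − 13| = 6|w − 4|.
So 6|w − 4| < ε exactly when |w − 4| < ε/6.
Take δ = ε/6. If 0 < |w − 4| < δ then |(6w - 11) − 13| = 6|w − 4| < 6·(ε/6) = ε.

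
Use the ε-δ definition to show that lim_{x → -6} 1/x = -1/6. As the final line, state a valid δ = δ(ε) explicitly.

δ = min(3, 18ε)

Let ε > 0 be given. We seek δ > 0 such that 0 < |x + 6| < δ implies |1/x + 1/6| < ε.
|1/x + 1/6| = |-6 − x|/(6·|x|) = |x + 6|/(6|x|).
Require δ ≤ 3 so that |x| > 6 − 3 = 3, hence 6|x| > 18.
Then |1/x + 1/6| < |x + 6|/18, which is < ε when |x + 6| < 18ε.
Take δ = min(3, 18ε). Then 0 < |x + 6| < δ gives both |x + 6| < 3 and |x + 6| < 18ε, so |1/x + 1/6| < ε.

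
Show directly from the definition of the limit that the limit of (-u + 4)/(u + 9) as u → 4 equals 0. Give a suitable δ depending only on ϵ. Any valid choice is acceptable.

δ = min(13/2, (13/2)ϵ)

Fix ϵ > 0. We want δ > 0 with 0 < |u − 4| < δ ⇒ |(-u + 4)/(u + 9) − 0| < ϵ.
Combining over a common denominator, (-u + 4)/(u + 9) − 0 = [(-u + 4)·13 − 0·(u + 9)] / [13·(u + 9)] = -13(u − 4) / (13(u + 9)).
So |(-u + 4)/(u + 9) − 0| = 13|u − 4| / (13·|u + 9|).
Restrict δ ≤ 13/2. Then |u − 4| < 13/2 gives |u + 9| = |(u − 4) + 13| ≥ 13 − 13/2 = 13/2.
Hence |(-u + 4)/(u + 9) − 0| < 13|u − 4|/(13·(13/2)) = (2/13)|u − 4|, which is < ϵ once |u − 4| < (13/2)ϵ.
Take δ = min(13/2, (13/2)ϵ). Then 0 < |u − 4| < δ forces both bounds, so |(-u + 4)/(u + 9) − 0| < ϵ.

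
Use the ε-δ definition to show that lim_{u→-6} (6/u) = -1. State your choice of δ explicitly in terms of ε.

δ = min(3, 3ε)

Let ε > 0 be given. We seek δ > 0 such that 0 < |u + 6| < δ implies |6/u + 1| < ε.
|6/u + 1| = 6·|-6 − u|/(6·|u|) = 6|u + 6|/(6|u|).
Restrict δ ≤ 3. Then |u + 6| < 3 gives |u| > 3, so 6|u| > 18.
Then |6/u + 1| < 6|u + 6|/18, which is < ε when |u + 6| < 3ε.
Take δ = min(3, 3ε). Then 0 < |u + 6| < δ gives both |u + 6| < 3 and |u + 6| < 3ε, so |6/u + 1| < ε.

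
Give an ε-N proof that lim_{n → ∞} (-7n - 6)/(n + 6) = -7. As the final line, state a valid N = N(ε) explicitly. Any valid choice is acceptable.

Let ε > 0. For n ≥ 1, |(-7n - 6)/(n + 6) + 7| = |36|/((n + 6)) = 36/((n + 6)).
Since n + 6 ≥ n for n ≥ 1, this is ≤ 36/(n) = 36/n.
So |(-7n - 6)/(n + 6) + 7| < ε whenever n > 36/ε.
Take N = 36/ε. If n > N then |(-7n - 6)/(n + 6) + 7| ≤ 36/n < ε.

N = 36/ε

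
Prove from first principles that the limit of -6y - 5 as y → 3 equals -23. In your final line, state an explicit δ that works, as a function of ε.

Let ε > 0 be given. We need δ > 0 so that 0 < |y − 3| < δ implies |(-6y - 5) + 23| < ε.
|(-6y - 5) + 23| = |-6y + 18| = 6|y − 3|.
So 6|y − 3| < ε exactly when |y − 3| < ε/6.
Take δ = ε/6. If 0 < |y − 3| < δ then |(-6y - 5) + 23| = 6|y − 3| < 6·(ε/6) = ε.

δ = ε/6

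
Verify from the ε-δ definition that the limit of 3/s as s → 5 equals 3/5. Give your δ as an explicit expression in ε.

δ = min(5/2, (25/6)ε)

Let ε > 0 be given. We seek δ > 0 such that 0 < |s − 5| < δ implies |3/s − (3/5)| < ε.
|3/s − (3/5)| = 3·|5 − s|/(5·|s|) = 3|s − 5|/(5|s|).
Require δ ≤ 5/2 so that |s| > 5 − 5/2 = 5/2, hence 5|s| > 25/2.
Then |3/s − (3/5)| < 3|s − 5|/(25/2), which is < ε when |s − 5| < (25/6)ε.
Take δ = min(5/2, (25/6)ε). Then 0 < |s − 5| < δ gives both |s − 5| < 5/2 and |s − 5| < (25/6)ε, so |3/s − (3/5)| < ε.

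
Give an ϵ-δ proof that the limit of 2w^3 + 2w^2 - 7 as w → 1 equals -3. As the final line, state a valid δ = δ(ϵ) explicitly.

Let ϵ > 0 be given. We want δ > 0 such that 0 < |w − 1| < δ implies |(2w^3 + 2w^2 - 7) + 3| < ϵ.
(2w^3 + 2w^2 - 7) + 3 = 2w^3 + 2w^2 - 4 = (w − 1)(2w^2 + 4w + 4).
So |(2w^3 + 2w^2 - 7) + 3| = |w − 1|·|2w^2 + 4w + 4|.
Require δ ≤ 1. Then |w − 1| < 1 gives |w| < 2, and by the triangle inequality |2w^2 + 4w + 4| ≤ 2·2^2 + 4·2 + 4 = 20.
Hence |(2w^3 + 2w^2 - 7) + 3| ≤ 20|w − 1| < ϵ provided |w − 1| < ϵ/20.
Choosing δ = min(1, ϵ/20) ensures both conditions, hence |(2w^3 + 2w^2 - 7) + 3| < ϵ.

δ = min(1, ϵ/20)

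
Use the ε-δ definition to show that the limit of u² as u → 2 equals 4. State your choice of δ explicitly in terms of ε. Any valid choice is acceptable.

Fix ε > 0. We seek δ > 0 with 0 < |u − 2| < δ ⇒ |u² − 4| < ε.
Factor: u² − 4 = (u − 2)(u + 2), so |u² − 4| = |u − 2|·|u + 2|.
Restrict δ ≤ 1. Then |u − 2| < 1 gives |u| < 3, so by the triangle inequality |u + 2| ≤ 3 + 2 = 5.
Hence |u² − 4| ≤ 5|u − 2|, which is < ε once |u − 2| < ε/5.
Take δ = min(1, ε/5). If 0 < |u − 2| < δ then both bounds hold and |u² − 4| ≤ 5|u − 2| < 5·(ε/5) = ε.

δ = min(1, ε/5)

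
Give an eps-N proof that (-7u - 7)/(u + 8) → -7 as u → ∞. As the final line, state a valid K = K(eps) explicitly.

Let eps > 0. We seek K > 0 such that u > K implies |(-7u - 7)/(u + 8) + 7| < eps.
(-7u - 7)/(u + 8) + 7 = ((-7u - 7) − (-7)(u + 8)) / ((u + 8)) = 49/((u + 8)).
For u > 0 we have u + 8 > u, so |(-7u - 7)/(u + 8) + 7| = 49/((u + 8)) < 49/(u) = 49/u.
Thus |(-7u - 7)/(u + 8) + 7| < eps whenever u > 49/eps.
Take K = 49/eps. If u > K then |(-7u - 7)/(u + 8) + 7| < 49/u < eps.

K = 49/eps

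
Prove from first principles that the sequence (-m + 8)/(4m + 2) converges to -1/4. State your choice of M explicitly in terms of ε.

Fix ε > 0. For m ≥ 1, |(-m + 8)/(4m + 2) + 1/4| = |34|/(4(4m + 2)) = 34/(4(4m + 2)).
Since 4m + 2 ≥ 4m for m ≥ 1, this is ≤ 34/(4·4m) = (17/8)/m.
So |(-m + 8)/(4m + 2) + 1/4| < ε whenever m > (17/8)/ε.
Take M = (17/8)/ε. If m > M then |(-m + 8)/(4m + 2) + 1/4| ≤ (17/8)/m < ε.

M = (17/8)/ε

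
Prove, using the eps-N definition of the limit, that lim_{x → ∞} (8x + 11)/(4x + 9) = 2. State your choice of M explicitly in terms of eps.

Let eps > 0. We seek M > 0 such that x > M implies |(8x + 11)/(4x + 9) − 2| < eps.
(8x + 11)/(4x + 9) − 2 = (4(8x + 11) − 8(4x + 9)) / (4(4x + 9)) = -28/(4(4x + 9)).
For x > 0 we have 4x + 9 > 4x, so |(8x + 11)/(4x + 9) − 2| = 28/(4(4x + 9)) < 28/(4·4x) = (7/4)/x.
Thus |(8x + 11)/(4x + 9) − 2| < eps whenever x > (7/4)/eps.
Take M = (7/4)/eps. If x > M then |(8x + 11)/(4x + 9) − 2| < (7/4)/x < eps.

M = (7/4)/eps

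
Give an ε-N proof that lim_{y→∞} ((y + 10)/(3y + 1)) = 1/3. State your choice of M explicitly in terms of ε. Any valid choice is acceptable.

M = (29/9)/ε

Let ε > 0. We seek M > 0 such that y > M implies |(y + 10)/(3y + 1) − (1/3)| < ε.
(y + 10)/(3y + 1) − (1/3) = (3(y + 10) − (3y + 1)) / (3(3y + 1)) = 29/(3(3y + 1)).
For y > 0 we have 3y + 1 > 3y, so |(y + 10)/(3y + 1) − (1/3)| = 29/(3(3y + 1)) < 29/(3·3y) = (29/9)/y.
Thus |(y + 10)/(3y + 1) − (1/3)| < ε whenever y > (29/9)/ε.
Take M = (29/9)/ε. If y > M then |(y + 10)/(3y + 1) − (1/3)| < (29/9)/y < ε.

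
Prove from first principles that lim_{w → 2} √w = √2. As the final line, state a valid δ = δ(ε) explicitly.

δ = min(2, √2·ε)

Fix ε > 0. We want δ > 0 such that 0 < |w − 2| < δ implies |√w − √2| < ε.
Rationalise: √w − √2 = (w − 2)/(√w + √2), so |√w − √2| = |w − 2|/(√w + √2).
Restrict δ ≤ 2 so that |w − 2| < 2 forces w > 0, and then √w + √2 > √2.
Hence |√w − √2| < |w − 2|/√2, which is < ε once |w − 2| < √2·ε.
Take δ = min(2, √2·ε). If 0 < |w − 2| < δ then w > 0 and |√w − √2| < |w − 2|/√2 < ε.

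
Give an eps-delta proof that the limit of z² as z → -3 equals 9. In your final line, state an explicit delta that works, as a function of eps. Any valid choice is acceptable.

Let eps > 0. We seek delta > 0 with 0 < |z + 3| < delta ⇒ |z² − 9| < eps.
Factor: z² − 9 = (z + 3)(z - 3), so |z² − 9| = |z + 3|·|z - 3|.
Impose delta ≤ 1 so that |z| < 4; then |z - 3| ≤ 7.
Hence |z² − 9| ≤ 7|z + 3|, which is < eps once |z + 3| < eps/7.
Take delta = min(1, eps/7). If 0 < |z + 3| < delta then both bounds hold and |z² − 9| ≤ 7|z + 3| < 7·(eps/7) = eps.

delta = min(1, eps/7)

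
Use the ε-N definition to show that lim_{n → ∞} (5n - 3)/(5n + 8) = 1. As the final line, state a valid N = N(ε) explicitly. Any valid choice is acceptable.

Suppose ε > 0. For n ≥ 1, |(5n - 3)/(5n + 8) − 1| = |-55|/(5(5n + 8)) = 55/(5(5n + 8)).
Since 5n + 8 ≥ 5n for n ≥ 1, this is ≤ 55/(5·5n) = (11/5)/n.
So |(5n - 3)/(5n + 8) − 1| < ε whenever n > (11/5)/ε.
Take N = (11/5)/ε. If n > N then |(5n - 3)/(5n + 8) − 1| ≤ (11/5)/n < ε.

N = (11/5)/ε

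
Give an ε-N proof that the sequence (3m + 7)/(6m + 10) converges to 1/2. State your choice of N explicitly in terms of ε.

Let ε > 0. For m ≥ 1, |(3m + 7)/(6m + 10) − (1/2)| = |12|/(6(6m + 10)) = 12/(6(6m + 10)).
Since 6m + 10 ≥ 6m for m ≥ 1, this is ≤ 12/(6·6m) = (1/3)/m.
So |(3m + 7)/(6m + 10) − (1/2)| < ε whenever m > (1/3)/ε.
Take N = (1/3)/ε. If m > N then |(3m + 7)/(6m + 10) − (1/2)| ≤ (1/3)/m < ε.

N = (1/3)/ε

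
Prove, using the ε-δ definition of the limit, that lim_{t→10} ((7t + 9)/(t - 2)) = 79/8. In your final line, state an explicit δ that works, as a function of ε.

Fix ε > 0. We want δ > 0 with 0 < |t − 10| < δ ⇒ |(7t + 9)/(t - 2) − (79/8)| < ε.
Combining over a common denominator, (7t + 9)/(t - 2) − (79/8) = [(7t + 9)·8 − 79·(t - 2)] / [8·(t - 2)] = -23(t − 10) / (8(t - 2)).
So |(7t + 9)/(t - 2) − (79/8)| = 23|t − 10| / (8·|t − 2|).
Restrict δ ≤ 4. Then |t − 10| < 4 gives |t − 2| = |(t − 10) + 8| ≥ 8 − 4 = 4.
Hence |(7t + 9)/(t - 2) − (79/8)| < 23|t − 10|/(8·4) = (23/32)|t − 10|, which is < ε once |t − 10| < (32/23)ε.
Take δ = min(4, (32/23)ε). Then 0 < |t − 10| < δ forces both bounds, so |(7t + 9)/(t - 2) − (79/8)| < ε.

δ = min(4, (32/23)ε)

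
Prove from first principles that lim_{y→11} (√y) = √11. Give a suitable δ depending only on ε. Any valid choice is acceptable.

Suppose ε > 0. We want δ > 0 such that 0 < |y − 11| < δ implies |√y − √11| < ε.
Multiplying by the conjugate, |√y − √11| = |y − 11|/(√y + √11).
Restrict δ ≤ 11 so that |y − 11| < 11 forces y > 0, and then √y + √11 > √11.
Hence |√y − √11| < |y − 11|/√11, which is < ε once |y − 11| < √11·ε.
Take δ = min(11, √11·ε). If 0 < |y − 11| < δ then y > 0 and |√y − √11| < |y − 11|/√11 < ε.

δ = min(11, √11·ε)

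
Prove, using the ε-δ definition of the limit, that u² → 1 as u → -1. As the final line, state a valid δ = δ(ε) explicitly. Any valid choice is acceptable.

Fix ε > 0. We seek δ > 0 with 0 < |u + 1| < δ ⇒ |u² − 1| < ε.
Factor: u² − 1 = (u + 1)(u - 1), so |u² − 1| = |u + 1|·|u - 1|.
Restrict δ ≤ 1. Then |u + 1| < 1 gives |u| < 2, so by the triangle inequality |u - 1| ≤ 2 + 1 = 3.
Hence |u² − 1| ≤ 3|u + 1|, which is < ε once |u + 1| < ε/3.
Take δ = min(1, ε/3). If 0 < |u + 1| < δ then both bounds hold and |u² − 1| ≤ 3|u + 1| < 3·(ε/3) = ε.

δ = min(1, ε/3)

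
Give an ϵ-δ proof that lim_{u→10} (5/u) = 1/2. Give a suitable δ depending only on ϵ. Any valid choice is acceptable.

Fix ϵ > 0. We seek δ > 0 such that 0 < |u − 10| < δ implies |5/u − (1/2)| < ϵ.
|5/u − (1/2)| = 5·|10 − u|/(10·|u|) = 5|u − 10|/(10|u|).
Require δ ≤ 5 so that |u| > 10 − 5 = 5, hence 10|u| > 50.
Then |5/u − (1/2)| < 5|u − 10|/50, which is < ϵ when |u − 10| < 10ϵ.
Take δ = min(5, 10ϵ). Then 0 < |u − 10| < δ gives both |u − 10| < 5 and |u − 10| < 10ϵ, so |5/u − (1/2)| < ϵ.

δ = min(5, 10ϵ)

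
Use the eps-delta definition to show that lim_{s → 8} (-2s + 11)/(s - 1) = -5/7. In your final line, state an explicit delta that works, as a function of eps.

Suppose eps > 0. We want delta > 0 with 0 < |s − 8| < delta ⇒ |(-2s + 11)/(s - 1) + 5/7| < eps.
Combining over a common denominator, (-2s + 11)/(s - 1) + 5/7 = [(-2s + 11)·7 − (-5)·(s - 1)] / [7·(s - 1)] = -9(s − 8) / (7(s - 1)).
So |(-2s + 11)/(s - 1) + 5/7| = 9|s − 8| / (7·|s − 1|).
Require delta ≤ 7/2, so |s − 1| ≥ |7| − |s − 8| > 7 − 7/2 = 7/2.
Hence |(-2s + 11)/(s - 1) + 5/7| < 9|s − 8|/(7·(7/2)) = (18/49)|s − 8|, which is < eps once |s − 8| < (49/18)eps.
Take delta = min(7/2, (49/18)eps). Then 0 < |s − 8| < delta forces both bounds, so |(-2s + 11)/(s - 1) + 5/7| < eps.

delta = min(7/2, (49/18)eps)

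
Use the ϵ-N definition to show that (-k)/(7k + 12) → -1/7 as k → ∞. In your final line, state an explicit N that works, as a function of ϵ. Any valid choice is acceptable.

Fix ϵ > 0. For k ≥ 1, |(-k)/(7k + 12) + 1/7| = |12|/(7(7k + 12)) = 12/(7(7k + 12)).
Since 7k + 12 ≥ 7k for k ≥ 1, this is ≤ 12/(7·7k) = (12/49)/k.
So |(-k)/(7k + 12) + 1/7| < ϵ whenever k > (12/49)/ϵ.
Take N = (12/49)/ϵ. If k > N then |(-k)/(7k + 12) + 1/7| ≤ (12/49)/k < ϵ.

N = (12/49)/ϵ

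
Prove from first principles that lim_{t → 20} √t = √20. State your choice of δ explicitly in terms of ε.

Let ε > 0. We want δ > 0 such that 0 < |t − 20| < δ implies |√t − √20| < ε.
Multiplying by the conjugate, |√t − √20| = |t − 20|/(√t + √20).
Restrict δ ≤ 20 so that |t − 20| < 20 forces t > 0, and then √t + √20 > √20.
Hence |√t − √20| < |t − 20|/√20, which is < ε once |t − 20| < √20·ε.
Take δ = min(20, √20·ε). If 0 < |t − 20| < δ then t > 0 and |√t − √20| < |t − 20|/√20 < ε.

δ = min(20, √20·ε)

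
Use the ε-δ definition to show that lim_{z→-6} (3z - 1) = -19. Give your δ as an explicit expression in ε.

Let ε > 0. We need δ > 0 so that 0 < |z + 6| < δ implies |(3z - 1) + 19| < ε.
Since (3z - 1) + 19 = 3(z + 6), we have |(3z - 1) + 19| = 3|z + 6|.
Thus it suffices that |z + 6| < ε/3.
Take δ = ε/3. If 0 < |z + 6| < δ then |(3z - 1) + 19| = 3|z + 6| < 3·(ε/3) = ε.

δ = ε/3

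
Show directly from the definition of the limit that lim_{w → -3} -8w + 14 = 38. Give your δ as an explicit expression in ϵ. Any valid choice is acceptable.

δ = ϵ/8

Let ϵ > 0. We need δ > 0 so that 0 < |w + 3| < δ implies |(-8w + 14) − 38| < ϵ.
Since (-8w + 14) − 38 = -8(w + 3), we have |(-8w + 14) − 38| = 8|w + 3|.
Thus it suffices that |w + 3| < ϵ/8.
Choosing δ = ϵ/8 gives |(-8w + 14) − 38| = 8|w + 3| < ϵ whenever |w + 3| < δ.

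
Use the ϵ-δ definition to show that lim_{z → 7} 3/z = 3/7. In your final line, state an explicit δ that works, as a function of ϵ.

δ = min(7/2, (49/6)ϵ)

Suppose ϵ > 0. We seek δ > 0 such that 0 < |z − 7| < δ implies |3/z − (3/7)| < ϵ.
|3/z − (3/7)| = 3·|7 − z|/(7·|z|) = 3|z − 7|/(7|z|).
Require δ ≤ 7/2 so that |z| > 7 − 7/2 = 7/2, hence 7|z| > 49/2.
Then |3/z − (3/7)| < 3|z − 7|/(49/2), which is < ϵ when |z − 7| < (49/6)ϵ.
Take δ = min(7/2, (49/6)ϵ). Then 0 < |z − 7| < δ gives both |z − 7| < 7/2 and |z − 7| < (49/6)ϵ, so |3/z − (3/7)| < ϵ.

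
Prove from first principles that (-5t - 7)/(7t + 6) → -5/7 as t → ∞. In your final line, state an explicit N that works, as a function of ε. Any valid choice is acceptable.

N = (19/49)/ε

Let ε > 0. We seek N > 0 such that t > N implies |(-5t - 7)/(7t + 6) + 5/7| < ε.
(-5t - 7)/(7t + 6) + 5/7 = (7(-5t - 7) − (-5)(7t + 6)) / (7(7t + 6)) = -19/(7(7t + 6)).
For t > 0 we have 7t + 6 > 7t, so |(-5t - 7)/(7t + 6) + 5/7| = 19/(7(7t + 6)) < 19/(7·7t) = (19/49)/t.
Thus |(-5t - 7)/(7t + 6) + 5/7| < ε whenever t > (19/49)/ε.
Take N = (19/49)/ε. If t > N then |(-5t - 7)/(7t + 6) + 5/7| < (19/49)/t < ε.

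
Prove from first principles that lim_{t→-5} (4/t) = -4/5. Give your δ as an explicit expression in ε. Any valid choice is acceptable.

δ = min(5/2, (25/8)ε)

Let ε > 0 be given. We seek δ > 0 such that 0 < |t + 5| < δ implies |4/t + 4/5| < ε.
|4/t + 4/5| = 4·|-5 − t|/(5·|t|) = 4|t + 5|/(5|t|).
Restrict δ ≤ 5/2. Then |t + 5| < 5/2 gives |t| > 5/2, so 5|t| > 25/2.
Then |4/t + 4/5| < 4|t + 5|/(25/2), which is < ε when |t + 5| < (25/8)ε.
Take δ = min(5/2, (25/8)ε). Then 0 < |t + 5| < δ gives both |t + 5| < 5/2 and |t + 5| < (25/8)ε, so |4/t + 4/5| < ε.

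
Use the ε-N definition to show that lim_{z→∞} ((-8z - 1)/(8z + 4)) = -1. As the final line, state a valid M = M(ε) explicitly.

M = (3/8)/ε

Let ε > 0. We seek M > 0 such that z > M implies |(-8z - 1)/(8z + 4) + 1| < ε.
(-8z - 1)/(8z + 4) + 1 = (8(-8z - 1) − (-8)(8z + 4)) / (8(8z + 4)) = 24/(8(8z + 4)).
For z > 0 we have 8z + 4 > 8z, so |(-8z - 1)/(8z + 4) + 1| = 24/(8(8z + 4)) < 24/(8·8z) = (3/8)/z.
Thus |(-8z - 1)/(8z + 4) + 1| < ε whenever z > (3/8)/ε.
Take M = (3/8)/ε. If z > M then |(-8z - 1)/(8z + 4) + 1| < (3/8)/z < ε.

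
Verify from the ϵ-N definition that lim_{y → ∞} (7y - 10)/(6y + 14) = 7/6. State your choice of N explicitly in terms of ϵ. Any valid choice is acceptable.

N = (79/18)/ϵ

Suppose ϵ > 0. We seek N > 0 such that y > N implies |(7y - 10)/(6y + 14) − (7/6)| < ϵ.
(7y - 10)/(6y + 14) − (7/6) = (6(7y - 10) − 7(6y + 14)) / (6(6y + 14)) = -158/(6(6y + 14)).
For y > 0 we have 6y + 14 > 6y, so |(7y - 10)/(6y + 14) − (7/6)| = 158/(6(6y + 14)) < 158/(6·6y) = (79/18)/y.
Thus |(7y - 10)/(6y + 14) − (7/6)| < ϵ whenever y > (79/18)/ϵ.
Take N = (79/18)/ϵ. If y > N then |(7y - 10)/(6y + 14) − (7/6)| < (79/18)/y < ϵ.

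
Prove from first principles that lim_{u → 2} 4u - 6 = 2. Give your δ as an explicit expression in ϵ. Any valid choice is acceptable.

Let ϵ > 0. We need δ > 0 so that 0 < |u − 2| < δ implies |(4u - 6) − 2| < ϵ.
Since (4u - 6) − 2 = 4(u − 2), we have |(4u - 6) − 2| = 4|u − 2|.
So 4|u − 2| < ϵ exactly when |u − 2| < ϵ/4.
Choosing δ = ϵ/4 gives |(4u - 6) − 2| = 4|u − 2| < ϵ whenever |u − 2| < δ.

δ = ϵ/4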